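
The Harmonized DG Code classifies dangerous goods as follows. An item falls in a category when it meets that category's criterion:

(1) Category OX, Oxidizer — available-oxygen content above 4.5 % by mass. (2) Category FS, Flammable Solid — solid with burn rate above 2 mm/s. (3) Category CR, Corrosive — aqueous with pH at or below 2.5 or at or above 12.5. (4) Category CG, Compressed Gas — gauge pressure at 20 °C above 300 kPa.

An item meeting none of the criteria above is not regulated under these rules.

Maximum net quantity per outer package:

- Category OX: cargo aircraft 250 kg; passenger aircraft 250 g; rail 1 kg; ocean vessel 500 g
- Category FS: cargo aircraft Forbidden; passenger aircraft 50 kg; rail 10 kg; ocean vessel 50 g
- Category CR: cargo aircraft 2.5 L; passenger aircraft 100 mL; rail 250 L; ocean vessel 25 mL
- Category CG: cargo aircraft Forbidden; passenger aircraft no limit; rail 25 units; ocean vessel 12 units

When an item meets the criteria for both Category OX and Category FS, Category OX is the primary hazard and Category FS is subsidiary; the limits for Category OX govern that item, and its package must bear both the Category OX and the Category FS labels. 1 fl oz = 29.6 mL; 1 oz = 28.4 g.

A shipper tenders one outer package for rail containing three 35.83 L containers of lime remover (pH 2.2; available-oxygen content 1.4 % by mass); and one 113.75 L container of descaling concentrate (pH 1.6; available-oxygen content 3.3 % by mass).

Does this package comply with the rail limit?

The lime remover has pH 2.2, which is ≤ 2.5, so it is Category CR (Corrosive).
pH 1.6 meets the Category CR criterion (Corrosive), so the descaling concentrate is Category CR.
Category CR net quantity: (three 35.83 L containers = 107.49 L) + 113.75 L = 221.24 L.
That is within the Category CR rail limit of 250 L.

Yes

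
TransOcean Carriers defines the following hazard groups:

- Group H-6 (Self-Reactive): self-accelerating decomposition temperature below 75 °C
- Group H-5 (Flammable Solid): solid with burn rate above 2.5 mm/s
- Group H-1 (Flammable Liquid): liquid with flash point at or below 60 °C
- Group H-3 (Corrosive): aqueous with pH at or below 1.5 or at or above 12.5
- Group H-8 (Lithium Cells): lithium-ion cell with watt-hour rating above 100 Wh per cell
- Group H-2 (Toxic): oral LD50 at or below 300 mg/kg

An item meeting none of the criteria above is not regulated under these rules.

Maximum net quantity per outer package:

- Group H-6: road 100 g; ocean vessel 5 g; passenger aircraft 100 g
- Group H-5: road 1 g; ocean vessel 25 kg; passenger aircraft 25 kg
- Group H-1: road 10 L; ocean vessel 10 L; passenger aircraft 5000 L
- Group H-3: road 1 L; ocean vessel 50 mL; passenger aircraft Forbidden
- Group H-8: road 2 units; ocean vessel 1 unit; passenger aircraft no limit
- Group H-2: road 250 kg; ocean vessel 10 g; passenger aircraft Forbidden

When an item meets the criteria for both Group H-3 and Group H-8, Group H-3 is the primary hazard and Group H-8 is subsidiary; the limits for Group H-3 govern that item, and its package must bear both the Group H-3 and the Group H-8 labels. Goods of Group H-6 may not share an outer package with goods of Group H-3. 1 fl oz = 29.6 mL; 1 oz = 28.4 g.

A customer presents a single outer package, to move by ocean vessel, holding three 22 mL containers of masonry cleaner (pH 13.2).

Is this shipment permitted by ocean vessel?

No

Masonry cleaner: pH 13.2 ≥ 12.5 → Group H-3 (Corrosive).
Group H-3 quantity: three 22 mL containers = 66 mL.
66 mL exceeds the ocean vessel limit of 50 mL for Group H-3.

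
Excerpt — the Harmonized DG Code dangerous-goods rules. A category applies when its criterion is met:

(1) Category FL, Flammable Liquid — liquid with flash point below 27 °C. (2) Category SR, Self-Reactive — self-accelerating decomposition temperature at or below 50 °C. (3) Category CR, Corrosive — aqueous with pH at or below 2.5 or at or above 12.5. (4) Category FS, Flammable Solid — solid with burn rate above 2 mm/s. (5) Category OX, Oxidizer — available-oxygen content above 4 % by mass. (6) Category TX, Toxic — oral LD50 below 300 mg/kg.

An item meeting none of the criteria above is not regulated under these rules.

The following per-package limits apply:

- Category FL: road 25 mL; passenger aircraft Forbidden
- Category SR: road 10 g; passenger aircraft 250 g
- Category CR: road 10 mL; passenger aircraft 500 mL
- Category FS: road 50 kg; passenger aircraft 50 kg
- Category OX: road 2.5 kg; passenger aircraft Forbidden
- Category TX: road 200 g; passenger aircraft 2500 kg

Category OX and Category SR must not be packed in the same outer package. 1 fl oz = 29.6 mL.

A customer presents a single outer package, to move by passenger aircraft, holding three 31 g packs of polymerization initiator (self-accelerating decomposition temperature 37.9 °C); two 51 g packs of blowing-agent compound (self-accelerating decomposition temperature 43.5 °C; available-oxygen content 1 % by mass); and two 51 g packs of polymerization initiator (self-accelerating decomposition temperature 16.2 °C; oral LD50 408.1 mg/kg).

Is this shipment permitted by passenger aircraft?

No

With self-accelerating decomposition temperature 37.9 °C (≤ 50 °C), the polymerization initiator falls in Category SR.
With self-accelerating decomposition temperature 43.5 °C (≤ 50 °C), the blowing-agent compound falls in Category SR.
With self-accelerating decomposition temperature 16.2 °C (≤ 50 °C), the polymerization initiator falls in Category SR.
Category SR net quantity: (three 31 g packs = 93 g) + (two 51 g packs = 102 g) + (two 51 g packs = 102 g) = 297 g.
297 g > 250 g (passenger aircraft limit, Category SR) — over the limit.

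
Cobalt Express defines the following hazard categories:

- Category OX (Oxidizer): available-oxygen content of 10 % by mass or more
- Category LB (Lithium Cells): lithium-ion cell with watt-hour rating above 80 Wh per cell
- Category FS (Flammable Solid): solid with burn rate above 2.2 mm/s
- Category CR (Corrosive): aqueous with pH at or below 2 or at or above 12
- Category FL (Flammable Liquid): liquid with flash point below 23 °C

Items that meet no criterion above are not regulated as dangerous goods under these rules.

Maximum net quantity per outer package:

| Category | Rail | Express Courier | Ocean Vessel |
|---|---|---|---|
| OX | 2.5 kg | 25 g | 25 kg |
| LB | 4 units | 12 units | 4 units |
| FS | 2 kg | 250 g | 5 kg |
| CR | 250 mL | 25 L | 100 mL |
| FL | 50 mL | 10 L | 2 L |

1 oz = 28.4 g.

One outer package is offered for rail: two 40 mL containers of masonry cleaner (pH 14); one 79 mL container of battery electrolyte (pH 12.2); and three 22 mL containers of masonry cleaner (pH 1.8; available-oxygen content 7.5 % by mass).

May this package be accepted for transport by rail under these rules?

Masonry cleaner: pH 14 ≥ 12 → Category CR (Corrosive).
Battery electrolyte: pH 12.2 ≥ 12 → Category CR (Corrosive).
With pH 1.8 (≤ 2), the masonry cleaner falls in Category CR.
Total Category CR: (two 40 mL containers = 80 mL) + 79 mL + (three 22 mL containers = 66 mL) = 225 mL.
225 mL is within the rail limit of 250 mL for Category CR.

Yes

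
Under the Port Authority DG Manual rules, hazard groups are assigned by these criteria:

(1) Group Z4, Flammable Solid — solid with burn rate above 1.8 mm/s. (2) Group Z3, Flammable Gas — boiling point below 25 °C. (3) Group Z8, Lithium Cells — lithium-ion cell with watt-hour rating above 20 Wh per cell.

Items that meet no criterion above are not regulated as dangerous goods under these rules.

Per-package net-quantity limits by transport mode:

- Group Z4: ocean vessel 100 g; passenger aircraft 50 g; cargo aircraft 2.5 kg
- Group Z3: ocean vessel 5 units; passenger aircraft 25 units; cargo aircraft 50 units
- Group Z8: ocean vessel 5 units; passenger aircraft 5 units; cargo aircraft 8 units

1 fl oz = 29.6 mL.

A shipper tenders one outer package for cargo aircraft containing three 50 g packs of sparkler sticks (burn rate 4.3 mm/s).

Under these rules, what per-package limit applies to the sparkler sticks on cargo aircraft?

2.5 kg

Sparkler sticks: burn rate 4.3 mm/s > 1.8 mm/s → Group Z4 (Flammable Solid).
The cargo aircraft limit for Group Z4 is 2.5 kg.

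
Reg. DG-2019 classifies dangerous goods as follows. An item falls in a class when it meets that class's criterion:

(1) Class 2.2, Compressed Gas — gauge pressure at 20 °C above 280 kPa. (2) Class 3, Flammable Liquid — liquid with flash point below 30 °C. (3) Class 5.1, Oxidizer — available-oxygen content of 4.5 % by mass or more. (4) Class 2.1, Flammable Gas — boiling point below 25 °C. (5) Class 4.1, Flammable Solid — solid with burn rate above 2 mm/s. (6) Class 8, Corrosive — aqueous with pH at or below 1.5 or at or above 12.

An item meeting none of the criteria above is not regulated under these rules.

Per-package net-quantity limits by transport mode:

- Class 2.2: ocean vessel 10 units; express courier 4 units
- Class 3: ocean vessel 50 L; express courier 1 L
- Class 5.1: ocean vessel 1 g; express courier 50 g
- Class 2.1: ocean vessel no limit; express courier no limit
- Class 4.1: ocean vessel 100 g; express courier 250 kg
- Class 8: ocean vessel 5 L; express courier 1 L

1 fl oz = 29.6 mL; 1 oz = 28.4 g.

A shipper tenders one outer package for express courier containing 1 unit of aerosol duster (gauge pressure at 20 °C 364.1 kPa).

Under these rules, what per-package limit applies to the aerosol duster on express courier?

4 units

Aerosol duster: gauge pressure at 20 °C 364.1 kPa > 280 kPa → Class 2.2 (Compressed Gas).
The express courier limit for Class 2.2 is 4 units.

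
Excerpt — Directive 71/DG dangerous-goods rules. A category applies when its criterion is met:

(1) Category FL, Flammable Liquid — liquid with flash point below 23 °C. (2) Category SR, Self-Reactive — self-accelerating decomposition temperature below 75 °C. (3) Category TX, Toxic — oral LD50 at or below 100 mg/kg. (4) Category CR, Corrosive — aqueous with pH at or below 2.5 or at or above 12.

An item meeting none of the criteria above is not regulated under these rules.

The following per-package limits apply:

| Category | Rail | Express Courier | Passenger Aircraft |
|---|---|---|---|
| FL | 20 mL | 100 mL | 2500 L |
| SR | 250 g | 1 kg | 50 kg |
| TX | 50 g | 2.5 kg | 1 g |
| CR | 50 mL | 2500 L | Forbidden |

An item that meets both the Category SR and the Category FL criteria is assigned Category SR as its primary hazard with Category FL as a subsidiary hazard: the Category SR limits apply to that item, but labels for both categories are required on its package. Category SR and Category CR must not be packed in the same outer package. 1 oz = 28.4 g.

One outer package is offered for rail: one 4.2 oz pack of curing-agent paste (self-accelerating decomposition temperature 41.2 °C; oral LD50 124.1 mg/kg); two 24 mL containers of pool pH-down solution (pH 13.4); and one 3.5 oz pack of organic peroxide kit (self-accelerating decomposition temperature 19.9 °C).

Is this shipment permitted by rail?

Self-accelerating decomposition temperature 41.2 °C meets the Category SR criterion (Self-Reactive), so the curing-agent paste is Category SR.
The pool pH-down solution has pH 13.4, which is ≥ 12, so it is Category CR (Corrosive).
With self-accelerating decomposition temperature 19.9 °C (< 75 °C), the organic peroxide kit falls in Category SR.
Category SR net quantity: (one 4.2 oz pack = 119.28 g) + (one 3.5 oz pack = 99.4 g) = 218.68 g.
That is within the Category SR rail limit of 250 g.
Category CR quantity: two 24 mL containers = 48 mL.
That is within the Category CR rail limit of 50 mL.
Category SR and Category CR may not share an outer package.

No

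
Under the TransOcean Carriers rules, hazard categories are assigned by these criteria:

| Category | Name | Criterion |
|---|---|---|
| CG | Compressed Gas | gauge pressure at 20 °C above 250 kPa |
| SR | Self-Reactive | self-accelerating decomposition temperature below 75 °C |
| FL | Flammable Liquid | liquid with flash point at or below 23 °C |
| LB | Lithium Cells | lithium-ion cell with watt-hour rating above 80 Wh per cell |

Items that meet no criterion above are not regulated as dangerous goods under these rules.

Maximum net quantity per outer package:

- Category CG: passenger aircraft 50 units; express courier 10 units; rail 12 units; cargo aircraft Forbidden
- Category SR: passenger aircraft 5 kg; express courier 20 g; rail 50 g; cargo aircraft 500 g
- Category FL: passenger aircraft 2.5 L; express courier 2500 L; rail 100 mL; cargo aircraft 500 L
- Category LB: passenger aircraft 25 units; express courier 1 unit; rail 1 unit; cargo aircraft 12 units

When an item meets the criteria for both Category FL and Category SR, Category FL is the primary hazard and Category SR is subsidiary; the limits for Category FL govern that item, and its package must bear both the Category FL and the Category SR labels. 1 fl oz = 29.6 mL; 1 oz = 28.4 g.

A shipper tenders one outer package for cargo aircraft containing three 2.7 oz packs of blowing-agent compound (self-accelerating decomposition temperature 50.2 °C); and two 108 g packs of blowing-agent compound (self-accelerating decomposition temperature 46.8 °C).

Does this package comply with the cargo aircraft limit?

Yes

With self-accelerating decomposition temperature 50.2 °C (< 75 °C), the blowing-agent compound falls in Category SR.
The blowing-agent compound has self-accelerating decomposition temperature 46.8 °C, which is < 75 °C, so it is Category SR (Self-Reactive).
Category SR net quantity: (three 2.7 oz packs = 230.04 g) + (two 108 g packs = 216 g) = 446.04 g.
446.04 g ≤ 500 g (cargo aircraft limit, Category SR) — within limit.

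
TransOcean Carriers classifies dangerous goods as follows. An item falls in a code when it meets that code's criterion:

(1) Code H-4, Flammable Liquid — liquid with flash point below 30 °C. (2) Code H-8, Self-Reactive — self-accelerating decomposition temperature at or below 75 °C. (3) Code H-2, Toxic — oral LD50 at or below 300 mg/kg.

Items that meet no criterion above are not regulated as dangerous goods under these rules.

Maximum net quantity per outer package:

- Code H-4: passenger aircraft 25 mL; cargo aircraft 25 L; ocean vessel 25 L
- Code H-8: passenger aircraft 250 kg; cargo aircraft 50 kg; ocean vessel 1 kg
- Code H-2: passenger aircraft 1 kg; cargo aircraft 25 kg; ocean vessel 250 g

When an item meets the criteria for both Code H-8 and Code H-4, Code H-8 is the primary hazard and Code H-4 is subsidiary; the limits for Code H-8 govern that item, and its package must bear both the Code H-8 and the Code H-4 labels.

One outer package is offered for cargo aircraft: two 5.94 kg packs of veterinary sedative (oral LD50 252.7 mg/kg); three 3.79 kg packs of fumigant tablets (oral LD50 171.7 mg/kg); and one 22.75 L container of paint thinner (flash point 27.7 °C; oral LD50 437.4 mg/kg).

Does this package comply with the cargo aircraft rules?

The veterinary sedative has oral LD50 252.7 mg/kg, which is ≤ 300 mg/kg, so it is Code H-2 (Toxic).
Oral LD50 171.7 mg/kg meets the Code H-2 criterion (Toxic), so the fumigant tablets are Code H-2.
Flash point 27.7 °C meets the Code H-4 criterion (Flammable Liquid), so the paint thinner is Code H-4.
Total Code H-2: (two 5.94 kg packs = 11.88 kg) + (three 3.79 kg packs = 11.37 kg) = 23.25 kg.
23.25 kg ≤ 25 kg (cargo aircraft limit, Code H-2) — within limit.
Code H-4 quantity: 22.75 L.
22.75 L is within the cargo aircraft limit of 25 L for Code H-4.
Every hazard code is within its cargo aircraft limit and no segregation rule is violated.

Yes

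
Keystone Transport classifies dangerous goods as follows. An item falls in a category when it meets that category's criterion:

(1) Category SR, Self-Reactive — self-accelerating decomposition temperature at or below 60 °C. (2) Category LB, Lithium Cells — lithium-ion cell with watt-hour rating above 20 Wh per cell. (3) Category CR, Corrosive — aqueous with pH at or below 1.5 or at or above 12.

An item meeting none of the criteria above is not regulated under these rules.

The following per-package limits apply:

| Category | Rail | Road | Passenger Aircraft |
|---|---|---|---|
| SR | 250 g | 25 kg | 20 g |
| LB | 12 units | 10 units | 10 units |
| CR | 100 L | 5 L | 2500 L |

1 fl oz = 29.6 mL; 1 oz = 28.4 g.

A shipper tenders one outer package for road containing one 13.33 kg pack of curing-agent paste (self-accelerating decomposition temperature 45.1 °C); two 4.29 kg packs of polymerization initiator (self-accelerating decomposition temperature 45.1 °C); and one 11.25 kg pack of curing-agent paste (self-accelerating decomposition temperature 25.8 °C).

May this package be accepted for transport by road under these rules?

No

Curing-agent paste: self-accelerating decomposition temperature 45.1 °C ≤ 60 °C → Category SR (Self-Reactive).
The polymerization initiator has self-accelerating decomposition temperature 45.1 °C, which is ≤ 60 °C, so it is Category SR (Self-Reactive).
Self-accelerating decomposition temperature 25.8 °C meets the Category SR criterion (Self-Reactive), so the curing-agent paste is Category SR.
Category SR net quantity: 13.33 kg + (two 4.29 kg packs = 8.58 kg) + 11.25 kg = 33.16 kg.
33.16 kg exceeds the road limit of 25 kg for Category SR.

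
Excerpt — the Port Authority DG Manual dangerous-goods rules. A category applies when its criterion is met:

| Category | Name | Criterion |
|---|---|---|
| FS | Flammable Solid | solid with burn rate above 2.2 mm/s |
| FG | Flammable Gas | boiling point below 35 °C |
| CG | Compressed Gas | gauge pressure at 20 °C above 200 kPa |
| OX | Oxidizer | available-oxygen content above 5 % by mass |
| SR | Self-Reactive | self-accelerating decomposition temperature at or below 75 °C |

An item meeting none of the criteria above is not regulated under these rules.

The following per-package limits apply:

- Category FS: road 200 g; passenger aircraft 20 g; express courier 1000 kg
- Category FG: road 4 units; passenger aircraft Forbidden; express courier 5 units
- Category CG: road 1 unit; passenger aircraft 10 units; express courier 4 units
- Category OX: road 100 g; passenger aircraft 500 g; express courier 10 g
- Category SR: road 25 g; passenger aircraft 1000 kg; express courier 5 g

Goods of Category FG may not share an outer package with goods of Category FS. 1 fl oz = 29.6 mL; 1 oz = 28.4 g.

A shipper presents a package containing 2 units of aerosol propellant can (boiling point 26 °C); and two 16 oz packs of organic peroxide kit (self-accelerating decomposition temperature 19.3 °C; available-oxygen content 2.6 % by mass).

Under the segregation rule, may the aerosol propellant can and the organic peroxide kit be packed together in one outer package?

With boiling point 26 °C (< 35 °C), the aerosol propellant can falls in Category FG.
Self-accelerating decomposition temperature 19.3 °C meets the Category SR criterion (Self-Reactive), so the organic peroxide kit is Category SR.
No segregation rule bars Category FG with Category SR.

Yes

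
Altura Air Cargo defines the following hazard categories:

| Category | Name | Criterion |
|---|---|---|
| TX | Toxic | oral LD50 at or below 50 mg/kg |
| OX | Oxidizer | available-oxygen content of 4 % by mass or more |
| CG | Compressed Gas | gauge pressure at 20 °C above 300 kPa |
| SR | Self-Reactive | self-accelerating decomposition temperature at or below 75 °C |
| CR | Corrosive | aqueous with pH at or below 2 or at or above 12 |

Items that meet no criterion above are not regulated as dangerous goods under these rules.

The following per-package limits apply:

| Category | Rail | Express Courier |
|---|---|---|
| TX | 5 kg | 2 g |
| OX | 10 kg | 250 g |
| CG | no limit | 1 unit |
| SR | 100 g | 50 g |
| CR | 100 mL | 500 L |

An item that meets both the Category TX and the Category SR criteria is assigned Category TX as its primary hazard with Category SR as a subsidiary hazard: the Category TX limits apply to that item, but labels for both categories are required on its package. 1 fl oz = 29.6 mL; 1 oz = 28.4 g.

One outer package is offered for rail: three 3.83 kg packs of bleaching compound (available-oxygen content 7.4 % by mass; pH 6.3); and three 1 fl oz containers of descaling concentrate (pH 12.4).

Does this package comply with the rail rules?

No

Bleaching compound: available-oxygen content 7.4 % by mass ≥ 4 % by mass → Category OX (Oxidizer).
With pH 12.4 (≥ 12), the descaling concentrate falls in Category CR.
Category CR quantity: three 1 fl oz containers = 88.8 mL.
88.8 mL is within the rail limit of 100 mL for Category CR.
Category OX quantity: three 3.83 kg packs = 11.49 kg.
That exceeds the Category OX rail limit of 10 kg.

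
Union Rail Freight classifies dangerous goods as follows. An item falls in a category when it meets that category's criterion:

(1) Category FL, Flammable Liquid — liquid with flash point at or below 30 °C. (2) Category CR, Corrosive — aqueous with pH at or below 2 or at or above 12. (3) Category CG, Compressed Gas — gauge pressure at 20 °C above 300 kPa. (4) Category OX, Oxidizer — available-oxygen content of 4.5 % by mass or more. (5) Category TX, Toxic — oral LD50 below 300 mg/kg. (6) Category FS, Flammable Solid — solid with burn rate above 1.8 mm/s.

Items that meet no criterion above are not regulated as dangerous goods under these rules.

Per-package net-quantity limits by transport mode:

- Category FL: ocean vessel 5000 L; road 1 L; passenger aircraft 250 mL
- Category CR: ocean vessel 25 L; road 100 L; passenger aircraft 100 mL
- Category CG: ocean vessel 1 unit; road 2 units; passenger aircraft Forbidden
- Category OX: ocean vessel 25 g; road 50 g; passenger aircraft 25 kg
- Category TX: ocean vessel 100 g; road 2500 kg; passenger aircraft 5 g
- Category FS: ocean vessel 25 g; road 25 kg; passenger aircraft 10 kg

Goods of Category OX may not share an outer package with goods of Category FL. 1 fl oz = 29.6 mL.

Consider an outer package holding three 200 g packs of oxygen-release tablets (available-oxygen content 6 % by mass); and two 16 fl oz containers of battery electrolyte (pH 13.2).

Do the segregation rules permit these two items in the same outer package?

Yes

The oxygen-release tablets have available-oxygen content 6 % by mass, which is ≥ 4.5 % by mass, so they are Category OX (Oxidizer).
With pH 13.2 (≥ 12), the battery electrolyte falls in Category CR.
No segregation rule bars Category OX with Category CR.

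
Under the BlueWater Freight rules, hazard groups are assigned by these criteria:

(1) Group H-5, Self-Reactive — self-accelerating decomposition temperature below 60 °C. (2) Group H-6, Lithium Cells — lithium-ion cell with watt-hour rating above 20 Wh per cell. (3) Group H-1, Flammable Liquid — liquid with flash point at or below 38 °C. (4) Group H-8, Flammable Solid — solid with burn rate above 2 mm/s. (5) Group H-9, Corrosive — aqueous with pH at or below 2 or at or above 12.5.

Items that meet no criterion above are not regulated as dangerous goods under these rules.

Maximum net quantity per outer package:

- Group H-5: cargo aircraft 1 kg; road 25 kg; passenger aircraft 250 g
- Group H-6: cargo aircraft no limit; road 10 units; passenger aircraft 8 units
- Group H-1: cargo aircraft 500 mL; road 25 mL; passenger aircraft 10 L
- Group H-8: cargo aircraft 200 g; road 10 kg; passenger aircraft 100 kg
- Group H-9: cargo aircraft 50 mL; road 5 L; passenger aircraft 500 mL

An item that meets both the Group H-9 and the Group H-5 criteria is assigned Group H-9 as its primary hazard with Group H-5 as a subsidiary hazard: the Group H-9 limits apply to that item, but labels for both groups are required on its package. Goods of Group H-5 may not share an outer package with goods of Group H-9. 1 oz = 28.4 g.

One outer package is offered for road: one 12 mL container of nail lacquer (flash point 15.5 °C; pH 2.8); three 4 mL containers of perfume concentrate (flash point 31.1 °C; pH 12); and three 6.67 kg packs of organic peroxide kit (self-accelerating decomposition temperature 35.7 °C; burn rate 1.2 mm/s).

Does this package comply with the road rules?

The nail lacquer has flash point 15.5 °C, which is ≤ 38 °C, so it is Group H-1 (Flammable Liquid).
The perfume concentrate has flash point 31.1 °C, which is ≤ 38 °C, so it is Group H-1 (Flammable Liquid).
The organic peroxide kit has self-accelerating decomposition temperature 35.7 °C, which is < 60 °C, so it is Group H-5 (Self-Reactive).
Group H-5 quantity: three 6.67 kg packs = 20.01 kg.
That is within the Group H-5 road limit of 25 kg.
Group H-1 net quantity: 12 mL + (three 4 mL containers = 12 mL) = 24 mL.
That is within the Group H-1 road limit of 25 mL.
The segregation rule (Group H-5 with Group H-9) does not apply to Group H-5 with Group H-1.
Every hazard group is within its road limit and no segregation rule is violated.

Yes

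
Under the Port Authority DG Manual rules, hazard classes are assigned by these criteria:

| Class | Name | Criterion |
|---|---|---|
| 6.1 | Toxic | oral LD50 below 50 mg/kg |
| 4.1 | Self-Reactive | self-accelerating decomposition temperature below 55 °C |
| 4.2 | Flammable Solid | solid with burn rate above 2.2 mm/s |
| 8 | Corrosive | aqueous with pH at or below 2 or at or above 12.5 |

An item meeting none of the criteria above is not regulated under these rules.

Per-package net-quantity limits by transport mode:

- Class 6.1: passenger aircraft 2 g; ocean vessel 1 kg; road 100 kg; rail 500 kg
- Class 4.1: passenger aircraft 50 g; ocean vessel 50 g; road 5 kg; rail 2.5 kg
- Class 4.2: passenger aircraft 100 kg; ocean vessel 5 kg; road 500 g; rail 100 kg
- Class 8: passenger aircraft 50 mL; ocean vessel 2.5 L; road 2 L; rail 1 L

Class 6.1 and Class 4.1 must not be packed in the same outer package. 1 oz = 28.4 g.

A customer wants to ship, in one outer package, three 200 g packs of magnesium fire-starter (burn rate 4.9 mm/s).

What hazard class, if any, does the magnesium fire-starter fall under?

Class 4.2

Magnesium fire-starter: burn rate 4.9 mm/s > 2.2 mm/s → Class 4.2 (Flammable Solid).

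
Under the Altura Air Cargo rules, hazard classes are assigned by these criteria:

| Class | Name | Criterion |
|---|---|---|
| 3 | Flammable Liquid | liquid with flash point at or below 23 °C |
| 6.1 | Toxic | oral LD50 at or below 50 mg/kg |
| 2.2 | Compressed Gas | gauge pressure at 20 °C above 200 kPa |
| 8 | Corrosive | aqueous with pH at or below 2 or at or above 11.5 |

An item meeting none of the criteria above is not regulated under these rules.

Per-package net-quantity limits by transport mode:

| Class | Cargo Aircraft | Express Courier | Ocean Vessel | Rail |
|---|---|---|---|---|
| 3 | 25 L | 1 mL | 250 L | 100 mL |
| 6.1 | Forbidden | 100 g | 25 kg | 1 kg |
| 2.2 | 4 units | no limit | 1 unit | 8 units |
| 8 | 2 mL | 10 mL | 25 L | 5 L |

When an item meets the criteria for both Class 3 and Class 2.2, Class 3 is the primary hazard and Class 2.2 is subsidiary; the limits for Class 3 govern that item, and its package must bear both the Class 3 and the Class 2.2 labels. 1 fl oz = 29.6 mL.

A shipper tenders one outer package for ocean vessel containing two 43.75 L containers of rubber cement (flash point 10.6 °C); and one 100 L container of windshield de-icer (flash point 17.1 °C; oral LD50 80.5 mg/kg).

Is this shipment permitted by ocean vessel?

Flash point 10.6 °C meets the Class 3 criterion (Flammable Liquid), so the rubber cement is Class 3.
Flash point 17.1 °C meets the Class 3 criterion (Flammable Liquid), so the windshield de-icer is Class 3.
Class 3 net quantity: (two 43.75 L containers = 87.5 L) + 100 L = 187.5 L.
187.5 L ≤ 250 L (ocean vessel limit, Class 3) — within limit.

Yes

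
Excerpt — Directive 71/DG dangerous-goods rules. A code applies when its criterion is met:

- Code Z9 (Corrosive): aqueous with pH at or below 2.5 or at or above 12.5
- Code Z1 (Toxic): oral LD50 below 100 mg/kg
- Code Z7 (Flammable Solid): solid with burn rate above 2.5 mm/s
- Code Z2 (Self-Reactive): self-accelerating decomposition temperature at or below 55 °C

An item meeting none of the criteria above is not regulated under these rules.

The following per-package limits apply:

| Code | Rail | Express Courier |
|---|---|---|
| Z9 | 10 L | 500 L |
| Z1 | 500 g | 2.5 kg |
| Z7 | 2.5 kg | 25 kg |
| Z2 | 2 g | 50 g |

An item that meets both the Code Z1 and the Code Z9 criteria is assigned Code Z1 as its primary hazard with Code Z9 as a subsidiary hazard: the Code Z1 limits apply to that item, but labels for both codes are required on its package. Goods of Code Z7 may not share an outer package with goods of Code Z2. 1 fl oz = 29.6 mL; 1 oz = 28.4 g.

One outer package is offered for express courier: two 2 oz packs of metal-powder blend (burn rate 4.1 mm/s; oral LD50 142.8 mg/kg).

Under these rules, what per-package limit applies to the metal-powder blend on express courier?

25 kg

Metal-powder blend: burn rate 4.1 mm/s > 2.5 mm/s → Code Z7 (Flammable Solid).
The express courier limit for Code Z7 is 25 kg.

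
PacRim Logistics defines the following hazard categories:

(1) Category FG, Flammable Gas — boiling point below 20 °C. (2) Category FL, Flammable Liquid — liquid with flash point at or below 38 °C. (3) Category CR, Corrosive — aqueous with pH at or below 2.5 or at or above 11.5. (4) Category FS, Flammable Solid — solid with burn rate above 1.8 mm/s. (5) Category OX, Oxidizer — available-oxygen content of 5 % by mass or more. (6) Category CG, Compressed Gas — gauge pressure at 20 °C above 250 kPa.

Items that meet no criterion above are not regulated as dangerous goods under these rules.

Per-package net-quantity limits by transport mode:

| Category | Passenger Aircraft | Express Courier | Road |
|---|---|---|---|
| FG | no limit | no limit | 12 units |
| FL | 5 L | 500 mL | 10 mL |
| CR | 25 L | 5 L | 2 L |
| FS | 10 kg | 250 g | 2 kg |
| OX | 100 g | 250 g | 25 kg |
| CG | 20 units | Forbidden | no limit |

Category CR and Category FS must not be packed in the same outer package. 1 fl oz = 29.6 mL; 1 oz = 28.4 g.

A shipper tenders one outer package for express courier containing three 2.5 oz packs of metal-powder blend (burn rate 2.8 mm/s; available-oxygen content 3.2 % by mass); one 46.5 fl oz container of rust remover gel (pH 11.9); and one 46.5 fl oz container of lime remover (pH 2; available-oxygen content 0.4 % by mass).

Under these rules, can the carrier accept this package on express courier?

No

With burn rate 2.8 mm/s (> 1.8 mm/s), the metal-powder blend falls in Category FS.
The rust remover gel has pH 11.9, which is ≥ 11.5, so it is Category CR (Corrosive).
With pH 2 (≤ 2.5), the lime remover falls in Category CR.
Total Category CR: (one 46.5 fl oz container = 1376.4 mL) + (one 46.5 fl oz container = 1376.4 mL) = 2752.8 mL.
2752.8 mL is within the express courier limit of 5 L for Category CR.
Category FS quantity: three 2.5 oz packs = 213 g.
That is within the Category FS express courier limit of 250 g.
Category CR and Category FS may not share an outer package.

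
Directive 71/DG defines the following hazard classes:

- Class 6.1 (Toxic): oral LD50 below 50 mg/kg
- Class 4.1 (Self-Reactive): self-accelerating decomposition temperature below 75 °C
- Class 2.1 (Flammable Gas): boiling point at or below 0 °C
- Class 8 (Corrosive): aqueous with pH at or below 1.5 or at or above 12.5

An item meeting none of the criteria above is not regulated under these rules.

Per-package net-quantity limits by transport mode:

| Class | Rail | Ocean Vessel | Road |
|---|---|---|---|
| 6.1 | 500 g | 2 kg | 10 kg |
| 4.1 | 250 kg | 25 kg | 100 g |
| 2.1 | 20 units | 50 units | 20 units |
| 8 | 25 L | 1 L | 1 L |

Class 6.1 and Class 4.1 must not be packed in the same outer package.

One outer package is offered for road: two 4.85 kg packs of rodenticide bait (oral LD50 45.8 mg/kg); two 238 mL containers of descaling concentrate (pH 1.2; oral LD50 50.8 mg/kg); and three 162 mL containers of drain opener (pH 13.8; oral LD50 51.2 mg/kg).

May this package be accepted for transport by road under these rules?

With oral LD50 45.8 mg/kg (< 50 mg/kg), the rodenticide bait falls in Class 6.1.
Descaling concentrate: pH 1.2 ≤ 1.5 → Class 8 (Corrosive).
The drain opener has pH 13.8, which is ≥ 12.5, so it is Class 8 (Corrosive).
Class 6.1 quantity: two 4.85 kg packs = 9.7 kg.
That is within the Class 6.1 road limit of 10 kg.
Total Class 8: (two 238 mL containers = 476 mL) + (three 162 mL containers = 486 mL) = 962 mL.
962 mL ≤ 1 L (road limit, Class 8) — within limit.
The segregation rule (Class 6.1 with Class 4.1) does not apply to Class 6.1 with Class 8.
Every hazard class is within its road limit and no segregation rule is violated.

Yes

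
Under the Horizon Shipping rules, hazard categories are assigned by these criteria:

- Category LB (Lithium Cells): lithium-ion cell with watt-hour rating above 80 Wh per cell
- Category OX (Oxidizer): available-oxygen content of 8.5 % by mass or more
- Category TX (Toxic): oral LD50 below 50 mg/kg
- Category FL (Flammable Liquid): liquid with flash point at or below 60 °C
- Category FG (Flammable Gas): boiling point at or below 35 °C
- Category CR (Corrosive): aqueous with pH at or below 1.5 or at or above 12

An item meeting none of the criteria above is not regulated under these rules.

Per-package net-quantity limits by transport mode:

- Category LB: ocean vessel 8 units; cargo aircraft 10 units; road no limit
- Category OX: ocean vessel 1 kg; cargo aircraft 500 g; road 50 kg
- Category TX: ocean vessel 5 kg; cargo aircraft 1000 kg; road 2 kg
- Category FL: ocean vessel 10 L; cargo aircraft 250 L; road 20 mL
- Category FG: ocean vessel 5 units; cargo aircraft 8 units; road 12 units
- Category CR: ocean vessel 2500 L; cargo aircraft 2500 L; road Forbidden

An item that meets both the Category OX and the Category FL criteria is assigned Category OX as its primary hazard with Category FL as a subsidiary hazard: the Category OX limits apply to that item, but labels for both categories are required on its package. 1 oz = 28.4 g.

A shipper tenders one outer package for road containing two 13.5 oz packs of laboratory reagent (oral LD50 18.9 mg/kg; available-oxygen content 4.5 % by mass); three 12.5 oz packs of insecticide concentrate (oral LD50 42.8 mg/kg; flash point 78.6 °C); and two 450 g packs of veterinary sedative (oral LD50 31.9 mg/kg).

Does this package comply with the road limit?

No

Laboratory reagent: oral LD50 18.9 mg/kg < 50 mg/kg → Category TX (Toxic).
Oral LD50 42.8 mg/kg meets the Category TX criterion (Toxic), so the insecticide concentrate is Category TX.
Veterinary sedative: oral LD50 31.9 mg/kg < 50 mg/kg → Category TX (Toxic).
Total Category TX: (two 13.5 oz packs = 766.8 g) + (three 12.5 oz packs = 1.065 kg) + (two 450 g packs = 900 g) = 2731.8 g.
2731.8 g exceeds the road limit of 2 kg for Category TX.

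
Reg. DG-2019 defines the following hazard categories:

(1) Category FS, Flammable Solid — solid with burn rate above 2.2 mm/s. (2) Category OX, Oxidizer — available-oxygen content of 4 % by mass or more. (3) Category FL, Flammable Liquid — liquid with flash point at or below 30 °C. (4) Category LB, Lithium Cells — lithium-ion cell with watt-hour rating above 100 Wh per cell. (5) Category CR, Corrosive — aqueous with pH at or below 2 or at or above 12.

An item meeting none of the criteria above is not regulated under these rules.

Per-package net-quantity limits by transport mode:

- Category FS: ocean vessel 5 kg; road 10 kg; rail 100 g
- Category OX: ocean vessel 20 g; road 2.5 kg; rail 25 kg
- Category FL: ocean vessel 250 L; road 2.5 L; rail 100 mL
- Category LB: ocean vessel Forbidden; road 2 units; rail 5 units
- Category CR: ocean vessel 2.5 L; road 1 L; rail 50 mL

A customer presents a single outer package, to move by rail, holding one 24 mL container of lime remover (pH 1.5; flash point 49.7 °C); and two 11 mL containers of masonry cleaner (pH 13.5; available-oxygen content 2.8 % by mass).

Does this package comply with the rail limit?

The lime remover has pH 1.5, which is ≤ 2, so it is Category CR (Corrosive).
pH 13.5 meets the Category CR criterion (Corrosive), so the masonry cleaner is Category CR.
Category CR net quantity: 24 mL + (two 11 mL containers = 22 mL) = 46 mL.
46 mL is within the rail limit of 50 mL for Category CR.

Yes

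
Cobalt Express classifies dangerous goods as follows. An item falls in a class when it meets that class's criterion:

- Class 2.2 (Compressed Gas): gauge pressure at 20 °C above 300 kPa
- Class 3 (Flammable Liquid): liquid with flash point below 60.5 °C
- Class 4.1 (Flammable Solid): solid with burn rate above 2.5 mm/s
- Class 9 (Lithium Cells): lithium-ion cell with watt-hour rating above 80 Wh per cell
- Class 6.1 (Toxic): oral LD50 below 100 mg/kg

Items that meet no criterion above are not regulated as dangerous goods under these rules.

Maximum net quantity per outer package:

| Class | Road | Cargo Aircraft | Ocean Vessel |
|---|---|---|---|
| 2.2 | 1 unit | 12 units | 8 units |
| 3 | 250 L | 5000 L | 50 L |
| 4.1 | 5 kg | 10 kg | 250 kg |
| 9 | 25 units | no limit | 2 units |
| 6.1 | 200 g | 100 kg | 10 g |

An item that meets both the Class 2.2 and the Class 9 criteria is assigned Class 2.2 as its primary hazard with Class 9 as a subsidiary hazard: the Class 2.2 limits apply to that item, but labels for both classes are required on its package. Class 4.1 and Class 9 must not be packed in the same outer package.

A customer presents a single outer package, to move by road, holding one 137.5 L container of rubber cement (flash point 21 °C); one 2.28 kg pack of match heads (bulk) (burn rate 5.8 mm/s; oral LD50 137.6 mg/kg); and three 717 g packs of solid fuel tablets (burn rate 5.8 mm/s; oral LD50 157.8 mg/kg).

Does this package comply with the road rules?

The rubber cement has flash point 21 °C, which is < 60.5 °C, so it is Class 3 (Flammable Liquid).
Match heads (bulk): burn rate 5.8 mm/s > 2.5 mm/s → Class 4.1 (Flammable Solid).
With burn rate 5.8 mm/s (> 2.5 mm/s), the solid fuel tablets fall in Class 4.1.
Class 4.1 net quantity: 2.28 kg + (three 717 g packs = 2.151 kg) = 4.431 kg.
4.431 kg is within the road limit of 5 kg for Class 4.1.
Class 3 quantity: 137.5 L.
That is within the Class 3 road limit of 250 L.
The segregation rule (Class 4.1 with Class 9) does not apply to Class 4.1 with Class 3.
Every hazard class is within its road limit and no segregation rule is violated.

Yes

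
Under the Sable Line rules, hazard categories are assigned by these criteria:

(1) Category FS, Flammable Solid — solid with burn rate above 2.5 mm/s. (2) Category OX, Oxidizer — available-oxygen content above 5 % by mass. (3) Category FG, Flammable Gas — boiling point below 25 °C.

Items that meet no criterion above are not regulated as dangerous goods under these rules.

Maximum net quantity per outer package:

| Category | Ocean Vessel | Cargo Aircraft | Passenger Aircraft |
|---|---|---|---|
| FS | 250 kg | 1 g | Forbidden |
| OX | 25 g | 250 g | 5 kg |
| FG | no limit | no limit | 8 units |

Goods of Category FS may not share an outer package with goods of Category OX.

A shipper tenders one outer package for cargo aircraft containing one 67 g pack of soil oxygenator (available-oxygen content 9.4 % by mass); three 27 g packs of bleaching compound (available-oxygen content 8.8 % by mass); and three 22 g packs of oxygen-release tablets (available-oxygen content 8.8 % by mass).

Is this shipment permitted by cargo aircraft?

Yes

Available-oxygen content 9.4 % by mass meets the Category OX criterion (Oxidizer), so the soil oxygenator is Category OX.
Available-oxygen content 8.8 % by mass meets the Category OX criterion (Oxidizer), so the bleaching compound is Category OX.
The oxygen-release tablets have available-oxygen content 8.8 % by mass, which is > 5 % by mass, so they are Category OX (Oxidizer).
Total Category OX: 67 g + (three 27 g packs = 81 g) + (three 22 g packs = 66 g) = 214 g.
214 g is within the cargo aircraft limit of 250 g for Category OX.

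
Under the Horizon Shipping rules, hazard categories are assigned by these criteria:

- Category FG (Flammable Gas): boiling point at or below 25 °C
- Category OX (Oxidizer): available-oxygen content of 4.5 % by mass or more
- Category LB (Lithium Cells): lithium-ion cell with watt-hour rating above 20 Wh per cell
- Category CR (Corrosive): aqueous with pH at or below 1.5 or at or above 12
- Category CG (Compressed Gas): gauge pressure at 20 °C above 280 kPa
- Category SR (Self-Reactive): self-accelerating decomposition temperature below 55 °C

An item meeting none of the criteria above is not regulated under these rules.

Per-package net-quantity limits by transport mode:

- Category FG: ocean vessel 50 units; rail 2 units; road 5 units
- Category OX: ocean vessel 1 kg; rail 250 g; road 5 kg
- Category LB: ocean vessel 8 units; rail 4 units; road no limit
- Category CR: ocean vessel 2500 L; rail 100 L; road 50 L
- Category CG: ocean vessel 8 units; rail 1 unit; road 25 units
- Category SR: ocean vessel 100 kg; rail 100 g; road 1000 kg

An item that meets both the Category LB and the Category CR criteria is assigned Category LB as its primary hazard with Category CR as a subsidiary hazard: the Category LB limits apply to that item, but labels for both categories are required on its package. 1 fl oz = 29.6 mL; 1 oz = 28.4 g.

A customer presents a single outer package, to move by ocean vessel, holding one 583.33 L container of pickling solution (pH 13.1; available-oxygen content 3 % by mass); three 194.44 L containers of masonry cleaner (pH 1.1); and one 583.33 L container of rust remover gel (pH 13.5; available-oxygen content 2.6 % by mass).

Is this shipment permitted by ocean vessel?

Yes

pH 13.1 meets the Category CR criterion (Corrosive), so the pickling solution is Category CR.
With pH 1.1 (≤ 1.5), the masonry cleaner falls in Category CR.
pH 13.5 meets the Category CR criterion (Corrosive), so the rust remover gel is Category CR.
Total Category CR: 583.33 L + (three 194.44 L containers = 583.32 L) + 583.33 L = 1749.98 L.
That is within the Category CR ocean vessel limit of 2500 L.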